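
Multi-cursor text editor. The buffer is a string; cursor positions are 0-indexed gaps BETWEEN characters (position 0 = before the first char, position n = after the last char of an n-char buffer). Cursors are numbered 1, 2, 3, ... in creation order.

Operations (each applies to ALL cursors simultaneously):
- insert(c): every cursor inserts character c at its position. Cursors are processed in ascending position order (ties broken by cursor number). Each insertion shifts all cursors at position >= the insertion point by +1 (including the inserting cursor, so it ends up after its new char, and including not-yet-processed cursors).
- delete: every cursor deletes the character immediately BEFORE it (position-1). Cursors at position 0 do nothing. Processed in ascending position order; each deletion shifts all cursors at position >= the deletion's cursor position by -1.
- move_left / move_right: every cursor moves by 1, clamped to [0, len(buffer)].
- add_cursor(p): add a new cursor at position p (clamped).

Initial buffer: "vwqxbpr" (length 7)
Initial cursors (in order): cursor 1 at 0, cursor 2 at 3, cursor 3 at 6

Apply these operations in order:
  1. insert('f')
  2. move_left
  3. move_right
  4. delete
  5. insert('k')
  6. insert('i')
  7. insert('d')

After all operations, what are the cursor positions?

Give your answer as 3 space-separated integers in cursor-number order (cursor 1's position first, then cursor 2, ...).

After op 1 (insert('f')): buffer="fvwqfxbpfr" (len 10), cursors c1@1 c2@5 c3@9, authorship 1...2...3.
After op 2 (move_left): buffer="fvwqfxbpfr" (len 10), cursors c1@0 c2@4 c3@8, authorship 1...2...3.
After op 3 (move_right): buffer="fvwqfxbpfr" (len 10), cursors c1@1 c2@5 c3@9, authorship 1...2...3.
After op 4 (delete): buffer="vwqxbpr" (len 7), cursors c1@0 c2@3 c3@6, authorship .......
After op 5 (insert('k')): buffer="kvwqkxbpkr" (len 10), cursors c1@1 c2@5 c3@9, authorship 1...2...3.
After op 6 (insert('i')): buffer="kivwqkixbpkir" (len 13), cursors c1@2 c2@7 c3@12, authorship 11...22...33.
After op 7 (insert('d')): buffer="kidvwqkidxbpkidr" (len 16), cursors c1@3 c2@9 c3@15, authorship 111...222...333.

Answer: 3 9 15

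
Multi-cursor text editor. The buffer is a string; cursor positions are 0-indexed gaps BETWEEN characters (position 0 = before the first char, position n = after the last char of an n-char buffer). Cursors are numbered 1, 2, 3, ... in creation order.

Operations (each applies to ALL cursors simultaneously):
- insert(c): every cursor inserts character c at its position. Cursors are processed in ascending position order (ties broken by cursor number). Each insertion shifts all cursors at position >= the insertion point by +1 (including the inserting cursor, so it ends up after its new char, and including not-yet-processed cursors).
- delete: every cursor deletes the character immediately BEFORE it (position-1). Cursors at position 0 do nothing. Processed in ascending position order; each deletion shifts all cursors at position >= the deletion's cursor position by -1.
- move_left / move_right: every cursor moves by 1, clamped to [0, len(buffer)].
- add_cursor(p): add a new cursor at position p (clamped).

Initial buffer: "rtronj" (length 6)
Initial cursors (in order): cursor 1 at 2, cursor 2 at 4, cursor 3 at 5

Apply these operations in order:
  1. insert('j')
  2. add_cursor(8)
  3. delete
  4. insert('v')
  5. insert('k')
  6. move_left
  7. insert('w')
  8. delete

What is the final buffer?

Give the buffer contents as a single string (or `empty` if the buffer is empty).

After op 1 (insert('j')): buffer="rtjrojnjj" (len 9), cursors c1@3 c2@6 c3@8, authorship ..1..2.3.
After op 2 (add_cursor(8)): buffer="rtjrojnjj" (len 9), cursors c1@3 c2@6 c3@8 c4@8, authorship ..1..2.3.
After op 3 (delete): buffer="rtroj" (len 5), cursors c1@2 c2@4 c3@4 c4@4, authorship .....
After op 4 (insert('v')): buffer="rtvrovvvj" (len 9), cursors c1@3 c2@8 c3@8 c4@8, authorship ..1..234.
After op 5 (insert('k')): buffer="rtvkrovvvkkkj" (len 13), cursors c1@4 c2@12 c3@12 c4@12, authorship ..11..234234.
After op 6 (move_left): buffer="rtvkrovvvkkkj" (len 13), cursors c1@3 c2@11 c3@11 c4@11, authorship ..11..234234.
After op 7 (insert('w')): buffer="rtvwkrovvvkkwwwkj" (len 17), cursors c1@4 c2@15 c3@15 c4@15, authorship ..111..234232344.
After op 8 (delete): buffer="rtvkrovvvkkkj" (len 13), cursors c1@3 c2@11 c3@11 c4@11, authorship ..11..234234.

Answer: rtvkrovvvkkkj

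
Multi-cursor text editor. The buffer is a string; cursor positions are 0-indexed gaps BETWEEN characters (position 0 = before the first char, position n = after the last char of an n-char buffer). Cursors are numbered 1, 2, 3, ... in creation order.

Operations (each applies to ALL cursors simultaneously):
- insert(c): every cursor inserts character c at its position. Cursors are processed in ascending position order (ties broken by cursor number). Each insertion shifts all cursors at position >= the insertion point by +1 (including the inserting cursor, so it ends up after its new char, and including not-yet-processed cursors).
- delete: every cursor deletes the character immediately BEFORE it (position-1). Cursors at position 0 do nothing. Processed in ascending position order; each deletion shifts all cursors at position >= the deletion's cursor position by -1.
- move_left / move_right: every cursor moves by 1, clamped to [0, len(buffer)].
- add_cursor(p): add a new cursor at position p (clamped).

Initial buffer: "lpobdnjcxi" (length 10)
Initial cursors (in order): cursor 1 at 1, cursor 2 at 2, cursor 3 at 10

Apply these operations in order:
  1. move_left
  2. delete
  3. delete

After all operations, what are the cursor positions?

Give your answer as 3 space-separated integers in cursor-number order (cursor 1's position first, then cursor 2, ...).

After op 1 (move_left): buffer="lpobdnjcxi" (len 10), cursors c1@0 c2@1 c3@9, authorship ..........
After op 2 (delete): buffer="pobdnjci" (len 8), cursors c1@0 c2@0 c3@7, authorship ........
After op 3 (delete): buffer="pobdnji" (len 7), cursors c1@0 c2@0 c3@6, authorship .......

Answer: 0 0 6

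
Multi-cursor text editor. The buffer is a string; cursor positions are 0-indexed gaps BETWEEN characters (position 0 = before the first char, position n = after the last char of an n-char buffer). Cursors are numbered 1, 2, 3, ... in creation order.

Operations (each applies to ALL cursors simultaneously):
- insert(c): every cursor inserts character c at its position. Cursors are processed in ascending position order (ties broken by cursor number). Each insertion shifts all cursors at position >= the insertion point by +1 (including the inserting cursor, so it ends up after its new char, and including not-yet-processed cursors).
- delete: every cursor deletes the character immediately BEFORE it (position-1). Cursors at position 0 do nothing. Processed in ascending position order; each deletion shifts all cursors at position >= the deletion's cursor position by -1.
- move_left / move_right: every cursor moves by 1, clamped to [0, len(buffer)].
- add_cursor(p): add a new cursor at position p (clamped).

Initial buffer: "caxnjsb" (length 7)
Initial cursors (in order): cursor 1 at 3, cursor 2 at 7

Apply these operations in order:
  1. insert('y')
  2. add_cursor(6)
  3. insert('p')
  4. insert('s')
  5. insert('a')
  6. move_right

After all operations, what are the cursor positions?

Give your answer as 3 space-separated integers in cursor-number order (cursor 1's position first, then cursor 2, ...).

Answer: 8 18 13

Derivation:
After op 1 (insert('y')): buffer="caxynjsby" (len 9), cursors c1@4 c2@9, authorship ...1....2
After op 2 (add_cursor(6)): buffer="caxynjsby" (len 9), cursors c1@4 c3@6 c2@9, authorship ...1....2
After op 3 (insert('p')): buffer="caxypnjpsbyp" (len 12), cursors c1@5 c3@8 c2@12, authorship ...11..3..22
After op 4 (insert('s')): buffer="caxypsnjpssbyps" (len 15), cursors c1@6 c3@10 c2@15, authorship ...111..33..222
After op 5 (insert('a')): buffer="caxypsanjpsasbypsa" (len 18), cursors c1@7 c3@12 c2@18, authorship ...1111..333..2222
After op 6 (move_right): buffer="caxypsanjpsasbypsa" (len 18), cursors c1@8 c3@13 c2@18, authorship ...1111..333..2222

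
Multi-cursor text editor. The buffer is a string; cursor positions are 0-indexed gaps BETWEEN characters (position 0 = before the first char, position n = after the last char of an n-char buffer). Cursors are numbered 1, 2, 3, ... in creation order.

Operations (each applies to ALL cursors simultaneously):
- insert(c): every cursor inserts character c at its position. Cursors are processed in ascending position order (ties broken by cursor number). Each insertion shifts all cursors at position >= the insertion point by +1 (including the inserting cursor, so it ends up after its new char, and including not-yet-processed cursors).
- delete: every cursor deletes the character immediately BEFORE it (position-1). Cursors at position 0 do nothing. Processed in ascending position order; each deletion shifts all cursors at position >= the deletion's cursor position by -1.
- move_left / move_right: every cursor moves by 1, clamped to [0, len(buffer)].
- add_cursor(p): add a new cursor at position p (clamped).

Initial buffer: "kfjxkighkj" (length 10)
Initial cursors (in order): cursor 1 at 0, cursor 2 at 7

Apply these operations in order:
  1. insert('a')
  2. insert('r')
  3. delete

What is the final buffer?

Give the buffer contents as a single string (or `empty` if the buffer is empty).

Answer: akfjxkigahkj

Derivation:
After op 1 (insert('a')): buffer="akfjxkigahkj" (len 12), cursors c1@1 c2@9, authorship 1.......2...
After op 2 (insert('r')): buffer="arkfjxkigarhkj" (len 14), cursors c1@2 c2@11, authorship 11.......22...
After op 3 (delete): buffer="akfjxkigahkj" (len 12), cursors c1@1 c2@9, authorship 1.......2...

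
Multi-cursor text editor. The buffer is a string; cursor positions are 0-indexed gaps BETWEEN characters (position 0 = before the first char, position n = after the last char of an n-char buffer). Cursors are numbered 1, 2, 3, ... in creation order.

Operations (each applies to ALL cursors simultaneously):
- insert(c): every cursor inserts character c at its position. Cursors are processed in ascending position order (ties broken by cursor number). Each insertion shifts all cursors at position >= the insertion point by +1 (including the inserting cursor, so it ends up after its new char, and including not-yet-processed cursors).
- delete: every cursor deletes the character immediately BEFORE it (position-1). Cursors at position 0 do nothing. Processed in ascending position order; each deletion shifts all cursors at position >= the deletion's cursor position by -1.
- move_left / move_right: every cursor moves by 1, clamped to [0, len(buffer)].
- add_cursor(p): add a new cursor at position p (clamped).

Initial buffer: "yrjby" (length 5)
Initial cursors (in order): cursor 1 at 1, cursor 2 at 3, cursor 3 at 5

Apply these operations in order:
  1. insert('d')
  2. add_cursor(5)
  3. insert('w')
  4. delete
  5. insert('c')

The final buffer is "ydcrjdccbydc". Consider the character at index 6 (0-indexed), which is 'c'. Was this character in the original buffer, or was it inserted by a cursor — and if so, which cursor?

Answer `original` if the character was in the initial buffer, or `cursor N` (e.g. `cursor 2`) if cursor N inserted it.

After op 1 (insert('d')): buffer="ydrjdbyd" (len 8), cursors c1@2 c2@5 c3@8, authorship .1..2..3
After op 2 (add_cursor(5)): buffer="ydrjdbyd" (len 8), cursors c1@2 c2@5 c4@5 c3@8, authorship .1..2..3
After op 3 (insert('w')): buffer="ydwrjdwwbydw" (len 12), cursors c1@3 c2@8 c4@8 c3@12, authorship .11..224..33
After op 4 (delete): buffer="ydrjdbyd" (len 8), cursors c1@2 c2@5 c4@5 c3@8, authorship .1..2..3
After op 5 (insert('c')): buffer="ydcrjdccbydc" (len 12), cursors c1@3 c2@8 c4@8 c3@12, authorship .11..224..33
Authorship (.=original, N=cursor N): . 1 1 . . 2 2 4 . . 3 3
Index 6: author = 2

Answer: cursor 2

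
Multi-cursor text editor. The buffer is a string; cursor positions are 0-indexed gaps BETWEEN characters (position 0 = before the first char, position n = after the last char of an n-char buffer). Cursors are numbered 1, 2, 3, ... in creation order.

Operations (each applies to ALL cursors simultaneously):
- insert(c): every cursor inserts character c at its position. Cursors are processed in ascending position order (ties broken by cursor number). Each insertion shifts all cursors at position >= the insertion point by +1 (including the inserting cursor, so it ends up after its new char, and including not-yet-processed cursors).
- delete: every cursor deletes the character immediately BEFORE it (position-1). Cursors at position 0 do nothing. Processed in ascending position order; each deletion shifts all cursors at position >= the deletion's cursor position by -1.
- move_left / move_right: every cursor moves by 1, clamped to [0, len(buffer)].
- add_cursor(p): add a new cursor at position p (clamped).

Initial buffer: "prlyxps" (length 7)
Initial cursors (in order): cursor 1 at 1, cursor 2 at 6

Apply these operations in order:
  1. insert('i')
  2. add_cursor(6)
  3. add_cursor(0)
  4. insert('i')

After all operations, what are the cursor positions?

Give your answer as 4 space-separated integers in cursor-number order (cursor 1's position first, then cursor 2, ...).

Answer: 4 12 9 1

Derivation:
After op 1 (insert('i')): buffer="pirlyxpis" (len 9), cursors c1@2 c2@8, authorship .1.....2.
After op 2 (add_cursor(6)): buffer="pirlyxpis" (len 9), cursors c1@2 c3@6 c2@8, authorship .1.....2.
After op 3 (add_cursor(0)): buffer="pirlyxpis" (len 9), cursors c4@0 c1@2 c3@6 c2@8, authorship .1.....2.
After op 4 (insert('i')): buffer="ipiirlyxipiis" (len 13), cursors c4@1 c1@4 c3@9 c2@12, authorship 4.11....3.22.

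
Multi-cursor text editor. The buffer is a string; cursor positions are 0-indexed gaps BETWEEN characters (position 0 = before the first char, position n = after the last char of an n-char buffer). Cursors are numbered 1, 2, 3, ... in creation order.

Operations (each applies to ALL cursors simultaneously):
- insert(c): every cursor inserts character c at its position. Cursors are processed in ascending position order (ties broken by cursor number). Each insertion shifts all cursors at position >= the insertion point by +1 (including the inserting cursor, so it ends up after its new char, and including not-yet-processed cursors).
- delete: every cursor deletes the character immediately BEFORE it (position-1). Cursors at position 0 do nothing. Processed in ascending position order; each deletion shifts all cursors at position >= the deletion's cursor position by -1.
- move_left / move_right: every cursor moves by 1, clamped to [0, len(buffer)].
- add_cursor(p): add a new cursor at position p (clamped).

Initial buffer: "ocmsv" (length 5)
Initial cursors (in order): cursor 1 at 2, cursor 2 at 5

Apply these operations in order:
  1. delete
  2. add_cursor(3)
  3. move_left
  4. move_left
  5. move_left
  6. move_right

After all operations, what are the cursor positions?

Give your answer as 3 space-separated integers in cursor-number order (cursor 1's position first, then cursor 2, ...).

Answer: 1 1 1

Derivation:
After op 1 (delete): buffer="oms" (len 3), cursors c1@1 c2@3, authorship ...
After op 2 (add_cursor(3)): buffer="oms" (len 3), cursors c1@1 c2@3 c3@3, authorship ...
After op 3 (move_left): buffer="oms" (len 3), cursors c1@0 c2@2 c3@2, authorship ...
After op 4 (move_left): buffer="oms" (len 3), cursors c1@0 c2@1 c3@1, authorship ...
After op 5 (move_left): buffer="oms" (len 3), cursors c1@0 c2@0 c3@0, authorship ...
After op 6 (move_right): buffer="oms" (len 3), cursors c1@1 c2@1 c3@1, authorship ...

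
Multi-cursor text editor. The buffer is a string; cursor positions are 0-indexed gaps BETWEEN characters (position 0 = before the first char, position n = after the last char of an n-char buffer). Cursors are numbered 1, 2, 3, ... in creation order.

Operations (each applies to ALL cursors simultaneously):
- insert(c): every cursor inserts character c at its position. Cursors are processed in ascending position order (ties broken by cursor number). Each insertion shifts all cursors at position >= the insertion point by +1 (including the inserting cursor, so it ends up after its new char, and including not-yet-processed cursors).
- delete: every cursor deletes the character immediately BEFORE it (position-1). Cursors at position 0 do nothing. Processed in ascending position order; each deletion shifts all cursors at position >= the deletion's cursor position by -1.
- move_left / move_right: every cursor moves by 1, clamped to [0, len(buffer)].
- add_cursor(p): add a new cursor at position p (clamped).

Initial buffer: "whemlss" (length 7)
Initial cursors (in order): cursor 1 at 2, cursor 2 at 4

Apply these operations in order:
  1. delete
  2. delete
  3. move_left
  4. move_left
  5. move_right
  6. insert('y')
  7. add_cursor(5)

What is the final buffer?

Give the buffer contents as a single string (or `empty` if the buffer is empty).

After op 1 (delete): buffer="welss" (len 5), cursors c1@1 c2@2, authorship .....
After op 2 (delete): buffer="lss" (len 3), cursors c1@0 c2@0, authorship ...
After op 3 (move_left): buffer="lss" (len 3), cursors c1@0 c2@0, authorship ...
After op 4 (move_left): buffer="lss" (len 3), cursors c1@0 c2@0, authorship ...
After op 5 (move_right): buffer="lss" (len 3), cursors c1@1 c2@1, authorship ...
After op 6 (insert('y')): buffer="lyyss" (len 5), cursors c1@3 c2@3, authorship .12..
After op 7 (add_cursor(5)): buffer="lyyss" (len 5), cursors c1@3 c2@3 c3@5, authorship .12..

Answer: lyyss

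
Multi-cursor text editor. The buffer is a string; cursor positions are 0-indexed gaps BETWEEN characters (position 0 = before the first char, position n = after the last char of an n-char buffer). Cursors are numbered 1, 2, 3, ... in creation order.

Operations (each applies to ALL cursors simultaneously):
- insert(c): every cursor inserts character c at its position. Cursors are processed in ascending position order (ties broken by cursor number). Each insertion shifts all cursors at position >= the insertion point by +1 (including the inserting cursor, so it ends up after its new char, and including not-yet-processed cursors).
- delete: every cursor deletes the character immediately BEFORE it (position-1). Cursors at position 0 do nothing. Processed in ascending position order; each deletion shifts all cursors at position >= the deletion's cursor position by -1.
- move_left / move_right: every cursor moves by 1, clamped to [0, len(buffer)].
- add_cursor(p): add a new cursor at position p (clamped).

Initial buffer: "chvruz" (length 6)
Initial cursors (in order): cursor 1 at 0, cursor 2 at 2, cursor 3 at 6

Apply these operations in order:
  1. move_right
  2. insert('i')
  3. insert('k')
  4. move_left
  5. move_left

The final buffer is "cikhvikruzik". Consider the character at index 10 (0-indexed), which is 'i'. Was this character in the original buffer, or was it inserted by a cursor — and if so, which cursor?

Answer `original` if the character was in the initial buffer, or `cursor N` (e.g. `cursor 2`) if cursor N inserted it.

After op 1 (move_right): buffer="chvruz" (len 6), cursors c1@1 c2@3 c3@6, authorship ......
After op 2 (insert('i')): buffer="cihviruzi" (len 9), cursors c1@2 c2@5 c3@9, authorship .1..2...3
After op 3 (insert('k')): buffer="cikhvikruzik" (len 12), cursors c1@3 c2@7 c3@12, authorship .11..22...33
After op 4 (move_left): buffer="cikhvikruzik" (len 12), cursors c1@2 c2@6 c3@11, authorship .11..22...33
After op 5 (move_left): buffer="cikhvikruzik" (len 12), cursors c1@1 c2@5 c3@10, authorship .11..22...33
Authorship (.=original, N=cursor N): . 1 1 . . 2 2 . . . 3 3
Index 10: author = 3

Answer: cursor 3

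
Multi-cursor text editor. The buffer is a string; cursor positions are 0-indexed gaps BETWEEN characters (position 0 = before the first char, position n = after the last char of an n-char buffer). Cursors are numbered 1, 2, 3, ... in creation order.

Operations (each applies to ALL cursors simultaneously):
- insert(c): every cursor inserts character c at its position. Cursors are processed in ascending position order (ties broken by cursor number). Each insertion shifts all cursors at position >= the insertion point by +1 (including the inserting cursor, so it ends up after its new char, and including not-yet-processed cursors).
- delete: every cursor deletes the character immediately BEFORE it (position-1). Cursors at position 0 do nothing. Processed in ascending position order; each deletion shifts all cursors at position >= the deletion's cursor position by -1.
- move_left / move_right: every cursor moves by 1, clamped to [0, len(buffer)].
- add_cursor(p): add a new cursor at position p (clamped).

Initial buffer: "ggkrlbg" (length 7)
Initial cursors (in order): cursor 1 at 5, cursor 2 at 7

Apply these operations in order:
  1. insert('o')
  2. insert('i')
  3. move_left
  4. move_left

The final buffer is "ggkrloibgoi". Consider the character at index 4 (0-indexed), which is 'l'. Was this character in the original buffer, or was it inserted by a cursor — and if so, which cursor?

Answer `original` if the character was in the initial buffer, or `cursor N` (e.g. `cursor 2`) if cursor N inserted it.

Answer: original

Derivation:
After op 1 (insert('o')): buffer="ggkrlobgo" (len 9), cursors c1@6 c2@9, authorship .....1..2
After op 2 (insert('i')): buffer="ggkrloibgoi" (len 11), cursors c1@7 c2@11, authorship .....11..22
After op 3 (move_left): buffer="ggkrloibgoi" (len 11), cursors c1@6 c2@10, authorship .....11..22
After op 4 (move_left): buffer="ggkrloibgoi" (len 11), cursors c1@5 c2@9, authorship .....11..22
Authorship (.=original, N=cursor N): . . . . . 1 1 . . 2 2
Index 4: author = original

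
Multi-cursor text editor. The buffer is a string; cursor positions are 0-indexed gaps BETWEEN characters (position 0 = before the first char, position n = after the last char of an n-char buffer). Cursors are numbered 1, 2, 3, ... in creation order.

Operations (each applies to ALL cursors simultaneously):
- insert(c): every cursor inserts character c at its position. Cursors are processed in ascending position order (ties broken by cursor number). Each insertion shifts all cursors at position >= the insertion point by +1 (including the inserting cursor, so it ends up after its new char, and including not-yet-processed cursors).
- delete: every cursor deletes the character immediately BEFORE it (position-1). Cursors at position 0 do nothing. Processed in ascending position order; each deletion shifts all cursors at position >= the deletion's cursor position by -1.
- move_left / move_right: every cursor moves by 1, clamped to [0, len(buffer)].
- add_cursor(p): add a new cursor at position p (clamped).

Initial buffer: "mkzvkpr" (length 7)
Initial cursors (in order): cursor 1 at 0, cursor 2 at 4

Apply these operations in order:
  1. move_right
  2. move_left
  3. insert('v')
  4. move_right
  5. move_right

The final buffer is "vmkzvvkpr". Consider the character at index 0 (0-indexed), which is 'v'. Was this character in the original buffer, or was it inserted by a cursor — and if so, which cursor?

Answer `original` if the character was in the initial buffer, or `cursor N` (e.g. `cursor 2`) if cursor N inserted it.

After op 1 (move_right): buffer="mkzvkpr" (len 7), cursors c1@1 c2@5, authorship .......
After op 2 (move_left): buffer="mkzvkpr" (len 7), cursors c1@0 c2@4, authorship .......
After op 3 (insert('v')): buffer="vmkzvvkpr" (len 9), cursors c1@1 c2@6, authorship 1....2...
After op 4 (move_right): buffer="vmkzvvkpr" (len 9), cursors c1@2 c2@7, authorship 1....2...
After op 5 (move_right): buffer="vmkzvvkpr" (len 9), cursors c1@3 c2@8, authorship 1....2...
Authorship (.=original, N=cursor N): 1 . . . . 2 . . .
Index 0: author = 1

Answer: cursor 1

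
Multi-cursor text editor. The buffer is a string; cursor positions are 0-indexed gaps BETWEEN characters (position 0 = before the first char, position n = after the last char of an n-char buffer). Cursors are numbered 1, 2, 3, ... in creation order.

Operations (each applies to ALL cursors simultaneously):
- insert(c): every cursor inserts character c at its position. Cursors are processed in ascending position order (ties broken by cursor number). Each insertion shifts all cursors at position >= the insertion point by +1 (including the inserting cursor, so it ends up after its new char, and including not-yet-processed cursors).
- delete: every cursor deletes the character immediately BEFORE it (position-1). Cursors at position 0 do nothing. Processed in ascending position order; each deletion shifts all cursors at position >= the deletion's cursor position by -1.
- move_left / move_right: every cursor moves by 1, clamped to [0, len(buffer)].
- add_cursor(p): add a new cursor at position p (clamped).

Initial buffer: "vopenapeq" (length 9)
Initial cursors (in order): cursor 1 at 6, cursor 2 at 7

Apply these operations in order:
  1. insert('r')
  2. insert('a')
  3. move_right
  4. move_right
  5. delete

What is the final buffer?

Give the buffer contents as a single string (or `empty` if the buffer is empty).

Answer: vopenarapae

Derivation:
After op 1 (insert('r')): buffer="vopenarpreq" (len 11), cursors c1@7 c2@9, authorship ......1.2..
After op 2 (insert('a')): buffer="vopenarapraeq" (len 13), cursors c1@8 c2@11, authorship ......11.22..
After op 3 (move_right): buffer="vopenarapraeq" (len 13), cursors c1@9 c2@12, authorship ......11.22..
After op 4 (move_right): buffer="vopenarapraeq" (len 13), cursors c1@10 c2@13, authorship ......11.22..
After op 5 (delete): buffer="vopenarapae" (len 11), cursors c1@9 c2@11, authorship ......11.2.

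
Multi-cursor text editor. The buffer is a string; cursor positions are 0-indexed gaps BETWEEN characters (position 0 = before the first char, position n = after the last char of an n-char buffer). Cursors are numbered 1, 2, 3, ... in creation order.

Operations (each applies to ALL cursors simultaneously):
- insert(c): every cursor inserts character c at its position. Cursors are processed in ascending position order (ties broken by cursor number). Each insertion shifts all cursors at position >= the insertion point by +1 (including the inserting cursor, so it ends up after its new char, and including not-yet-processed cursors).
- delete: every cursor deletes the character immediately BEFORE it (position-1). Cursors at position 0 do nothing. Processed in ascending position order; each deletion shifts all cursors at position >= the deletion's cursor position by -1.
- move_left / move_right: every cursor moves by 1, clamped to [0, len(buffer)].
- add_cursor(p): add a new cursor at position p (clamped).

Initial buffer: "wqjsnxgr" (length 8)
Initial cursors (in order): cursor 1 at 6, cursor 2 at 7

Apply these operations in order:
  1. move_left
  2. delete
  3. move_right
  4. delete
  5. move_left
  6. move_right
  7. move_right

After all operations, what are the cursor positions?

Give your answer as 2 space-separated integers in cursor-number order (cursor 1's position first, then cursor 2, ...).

After op 1 (move_left): buffer="wqjsnxgr" (len 8), cursors c1@5 c2@6, authorship ........
After op 2 (delete): buffer="wqjsgr" (len 6), cursors c1@4 c2@4, authorship ......
After op 3 (move_right): buffer="wqjsgr" (len 6), cursors c1@5 c2@5, authorship ......
After op 4 (delete): buffer="wqjr" (len 4), cursors c1@3 c2@3, authorship ....
After op 5 (move_left): buffer="wqjr" (len 4), cursors c1@2 c2@2, authorship ....
After op 6 (move_right): buffer="wqjr" (len 4), cursors c1@3 c2@3, authorship ....
After op 7 (move_right): buffer="wqjr" (len 4), cursors c1@4 c2@4, authorship ....

Answer: 4 4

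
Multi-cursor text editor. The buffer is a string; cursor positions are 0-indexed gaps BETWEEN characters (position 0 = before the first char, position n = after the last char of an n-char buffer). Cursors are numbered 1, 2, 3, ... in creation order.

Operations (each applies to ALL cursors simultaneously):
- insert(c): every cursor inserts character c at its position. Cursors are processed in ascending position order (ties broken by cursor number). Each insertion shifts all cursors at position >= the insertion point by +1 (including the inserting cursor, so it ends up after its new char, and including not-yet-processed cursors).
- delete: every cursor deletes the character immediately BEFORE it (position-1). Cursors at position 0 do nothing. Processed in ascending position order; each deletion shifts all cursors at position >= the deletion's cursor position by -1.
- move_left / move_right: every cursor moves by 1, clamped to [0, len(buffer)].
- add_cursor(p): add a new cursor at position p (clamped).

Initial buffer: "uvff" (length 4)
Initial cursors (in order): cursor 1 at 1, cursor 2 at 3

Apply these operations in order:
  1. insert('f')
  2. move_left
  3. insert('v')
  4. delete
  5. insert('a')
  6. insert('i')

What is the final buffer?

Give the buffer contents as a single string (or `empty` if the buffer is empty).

Answer: uaifvfaiff

Derivation:
After op 1 (insert('f')): buffer="ufvfff" (len 6), cursors c1@2 c2@5, authorship .1..2.
After op 2 (move_left): buffer="ufvfff" (len 6), cursors c1@1 c2@4, authorship .1..2.
After op 3 (insert('v')): buffer="uvfvfvff" (len 8), cursors c1@2 c2@6, authorship .11..22.
After op 4 (delete): buffer="ufvfff" (len 6), cursors c1@1 c2@4, authorship .1..2.
After op 5 (insert('a')): buffer="uafvfaff" (len 8), cursors c1@2 c2@6, authorship .11..22.
After op 6 (insert('i')): buffer="uaifvfaiff" (len 10), cursors c1@3 c2@8, authorship .111..222.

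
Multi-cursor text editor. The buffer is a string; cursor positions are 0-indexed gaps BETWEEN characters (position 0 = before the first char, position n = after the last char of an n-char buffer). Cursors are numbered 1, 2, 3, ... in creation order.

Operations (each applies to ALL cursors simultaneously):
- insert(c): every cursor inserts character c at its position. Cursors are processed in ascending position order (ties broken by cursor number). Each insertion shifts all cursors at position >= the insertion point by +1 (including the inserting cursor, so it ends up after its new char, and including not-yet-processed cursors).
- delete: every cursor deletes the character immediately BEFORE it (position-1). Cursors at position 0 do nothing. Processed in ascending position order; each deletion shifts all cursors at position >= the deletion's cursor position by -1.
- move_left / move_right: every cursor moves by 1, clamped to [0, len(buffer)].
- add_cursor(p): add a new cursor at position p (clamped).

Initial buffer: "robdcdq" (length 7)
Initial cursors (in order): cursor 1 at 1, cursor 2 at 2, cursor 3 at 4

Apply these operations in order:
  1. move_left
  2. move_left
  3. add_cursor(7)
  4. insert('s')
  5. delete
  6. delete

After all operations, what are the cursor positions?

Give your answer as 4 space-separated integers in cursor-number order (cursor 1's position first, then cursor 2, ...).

Answer: 0 0 1 5

Derivation:
After op 1 (move_left): buffer="robdcdq" (len 7), cursors c1@0 c2@1 c3@3, authorship .......
After op 2 (move_left): buffer="robdcdq" (len 7), cursors c1@0 c2@0 c3@2, authorship .......
After op 3 (add_cursor(7)): buffer="robdcdq" (len 7), cursors c1@0 c2@0 c3@2 c4@7, authorship .......
After op 4 (insert('s')): buffer="ssrosbdcdqs" (len 11), cursors c1@2 c2@2 c3@5 c4@11, authorship 12..3.....4
After op 5 (delete): buffer="robdcdq" (len 7), cursors c1@0 c2@0 c3@2 c4@7, authorship .......
After op 6 (delete): buffer="rbdcd" (len 5), cursors c1@0 c2@0 c3@1 c4@5, authorship .....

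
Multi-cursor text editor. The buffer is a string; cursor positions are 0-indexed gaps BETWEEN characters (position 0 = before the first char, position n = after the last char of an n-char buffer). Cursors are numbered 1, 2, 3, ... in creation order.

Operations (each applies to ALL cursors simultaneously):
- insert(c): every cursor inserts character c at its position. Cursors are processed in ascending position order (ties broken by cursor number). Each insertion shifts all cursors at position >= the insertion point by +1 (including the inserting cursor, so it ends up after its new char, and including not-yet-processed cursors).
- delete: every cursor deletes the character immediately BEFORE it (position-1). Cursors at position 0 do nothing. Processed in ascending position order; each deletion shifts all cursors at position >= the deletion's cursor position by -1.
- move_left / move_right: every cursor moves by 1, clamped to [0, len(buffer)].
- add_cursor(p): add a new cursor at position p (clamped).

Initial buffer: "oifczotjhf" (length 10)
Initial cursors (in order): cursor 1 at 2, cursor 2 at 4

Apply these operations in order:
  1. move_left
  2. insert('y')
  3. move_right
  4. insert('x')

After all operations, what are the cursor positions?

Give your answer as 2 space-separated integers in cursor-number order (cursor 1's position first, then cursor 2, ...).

Answer: 4 8

Derivation:
After op 1 (move_left): buffer="oifczotjhf" (len 10), cursors c1@1 c2@3, authorship ..........
After op 2 (insert('y')): buffer="oyifyczotjhf" (len 12), cursors c1@2 c2@5, authorship .1..2.......
After op 3 (move_right): buffer="oyifyczotjhf" (len 12), cursors c1@3 c2@6, authorship .1..2.......
After op 4 (insert('x')): buffer="oyixfycxzotjhf" (len 14), cursors c1@4 c2@8, authorship .1.1.2.2......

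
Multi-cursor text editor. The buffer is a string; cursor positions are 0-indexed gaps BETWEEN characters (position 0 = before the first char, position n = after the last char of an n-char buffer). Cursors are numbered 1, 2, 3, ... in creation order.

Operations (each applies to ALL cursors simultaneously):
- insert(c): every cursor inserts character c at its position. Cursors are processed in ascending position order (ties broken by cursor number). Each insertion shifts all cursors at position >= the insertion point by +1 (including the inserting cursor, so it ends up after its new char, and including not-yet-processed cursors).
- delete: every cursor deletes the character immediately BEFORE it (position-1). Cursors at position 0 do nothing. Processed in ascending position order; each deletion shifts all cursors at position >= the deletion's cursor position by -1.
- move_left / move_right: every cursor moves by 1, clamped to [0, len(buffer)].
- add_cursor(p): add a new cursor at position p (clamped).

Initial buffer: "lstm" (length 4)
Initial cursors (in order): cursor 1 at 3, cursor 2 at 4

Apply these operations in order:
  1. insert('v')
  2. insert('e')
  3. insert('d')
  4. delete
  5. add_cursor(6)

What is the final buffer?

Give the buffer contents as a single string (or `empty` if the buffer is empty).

After op 1 (insert('v')): buffer="lstvmv" (len 6), cursors c1@4 c2@6, authorship ...1.2
After op 2 (insert('e')): buffer="lstvemve" (len 8), cursors c1@5 c2@8, authorship ...11.22
After op 3 (insert('d')): buffer="lstvedmved" (len 10), cursors c1@6 c2@10, authorship ...111.222
After op 4 (delete): buffer="lstvemve" (len 8), cursors c1@5 c2@8, authorship ...11.22
After op 5 (add_cursor(6)): buffer="lstvemve" (len 8), cursors c1@5 c3@6 c2@8, authorship ...11.22

Answer: lstvemve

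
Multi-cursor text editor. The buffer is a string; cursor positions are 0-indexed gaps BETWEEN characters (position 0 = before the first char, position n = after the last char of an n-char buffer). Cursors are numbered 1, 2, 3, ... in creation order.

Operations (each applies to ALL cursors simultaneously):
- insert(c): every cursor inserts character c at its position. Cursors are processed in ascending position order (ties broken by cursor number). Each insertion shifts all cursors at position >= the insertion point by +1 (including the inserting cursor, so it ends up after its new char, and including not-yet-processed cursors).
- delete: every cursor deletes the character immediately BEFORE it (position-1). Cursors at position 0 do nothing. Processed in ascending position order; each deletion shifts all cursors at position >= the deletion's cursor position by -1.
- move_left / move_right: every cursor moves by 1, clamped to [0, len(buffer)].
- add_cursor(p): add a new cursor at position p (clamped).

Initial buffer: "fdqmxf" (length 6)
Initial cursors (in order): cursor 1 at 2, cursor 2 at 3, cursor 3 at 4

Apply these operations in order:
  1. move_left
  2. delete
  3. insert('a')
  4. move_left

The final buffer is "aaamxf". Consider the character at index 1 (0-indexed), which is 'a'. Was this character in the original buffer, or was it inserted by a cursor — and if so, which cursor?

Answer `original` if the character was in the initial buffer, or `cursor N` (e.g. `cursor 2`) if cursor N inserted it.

After op 1 (move_left): buffer="fdqmxf" (len 6), cursors c1@1 c2@2 c3@3, authorship ......
After op 2 (delete): buffer="mxf" (len 3), cursors c1@0 c2@0 c3@0, authorship ...
After op 3 (insert('a')): buffer="aaamxf" (len 6), cursors c1@3 c2@3 c3@3, authorship 123...
After op 4 (move_left): buffer="aaamxf" (len 6), cursors c1@2 c2@2 c3@2, authorship 123...
Authorship (.=original, N=cursor N): 1 2 3 . . .
Index 1: author = 2

Answer: cursor 2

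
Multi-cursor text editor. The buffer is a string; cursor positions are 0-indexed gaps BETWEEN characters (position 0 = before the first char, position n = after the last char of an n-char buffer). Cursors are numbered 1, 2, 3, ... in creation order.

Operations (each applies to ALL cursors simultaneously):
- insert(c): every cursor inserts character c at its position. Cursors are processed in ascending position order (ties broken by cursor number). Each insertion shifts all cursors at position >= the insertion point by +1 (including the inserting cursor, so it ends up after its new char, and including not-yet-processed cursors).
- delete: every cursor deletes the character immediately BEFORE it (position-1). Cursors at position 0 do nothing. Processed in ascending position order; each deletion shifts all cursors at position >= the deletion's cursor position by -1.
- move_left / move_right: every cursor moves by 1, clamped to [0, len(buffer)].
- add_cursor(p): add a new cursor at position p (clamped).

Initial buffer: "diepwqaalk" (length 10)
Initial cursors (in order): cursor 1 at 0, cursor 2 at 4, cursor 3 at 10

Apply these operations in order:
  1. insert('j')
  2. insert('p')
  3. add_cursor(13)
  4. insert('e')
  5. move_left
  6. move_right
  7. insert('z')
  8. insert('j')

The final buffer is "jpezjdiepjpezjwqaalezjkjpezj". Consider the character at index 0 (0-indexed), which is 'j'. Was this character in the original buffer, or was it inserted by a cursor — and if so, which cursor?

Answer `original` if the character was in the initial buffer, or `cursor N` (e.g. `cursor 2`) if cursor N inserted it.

After op 1 (insert('j')): buffer="jdiepjwqaalkj" (len 13), cursors c1@1 c2@6 c3@13, authorship 1....2......3
After op 2 (insert('p')): buffer="jpdiepjpwqaalkjp" (len 16), cursors c1@2 c2@8 c3@16, authorship 11....22......33
After op 3 (add_cursor(13)): buffer="jpdiepjpwqaalkjp" (len 16), cursors c1@2 c2@8 c4@13 c3@16, authorship 11....22......33
After op 4 (insert('e')): buffer="jpediepjpewqaalekjpe" (len 20), cursors c1@3 c2@10 c4@16 c3@20, authorship 111....222.....4.333
After op 5 (move_left): buffer="jpediepjpewqaalekjpe" (len 20), cursors c1@2 c2@9 c4@15 c3@19, authorship 111....222.....4.333
After op 6 (move_right): buffer="jpediepjpewqaalekjpe" (len 20), cursors c1@3 c2@10 c4@16 c3@20, authorship 111....222.....4.333
After op 7 (insert('z')): buffer="jpezdiepjpezwqaalezkjpez" (len 24), cursors c1@4 c2@12 c4@19 c3@24, authorship 1111....2222.....44.3333
After op 8 (insert('j')): buffer="jpezjdiepjpezjwqaalezjkjpezj" (len 28), cursors c1@5 c2@14 c4@22 c3@28, authorship 11111....22222.....444.33333
Authorship (.=original, N=cursor N): 1 1 1 1 1 . . . . 2 2 2 2 2 . . . . . 4 4 4 . 3 3 3 3 3
Index 0: author = 1

Answer: cursor 1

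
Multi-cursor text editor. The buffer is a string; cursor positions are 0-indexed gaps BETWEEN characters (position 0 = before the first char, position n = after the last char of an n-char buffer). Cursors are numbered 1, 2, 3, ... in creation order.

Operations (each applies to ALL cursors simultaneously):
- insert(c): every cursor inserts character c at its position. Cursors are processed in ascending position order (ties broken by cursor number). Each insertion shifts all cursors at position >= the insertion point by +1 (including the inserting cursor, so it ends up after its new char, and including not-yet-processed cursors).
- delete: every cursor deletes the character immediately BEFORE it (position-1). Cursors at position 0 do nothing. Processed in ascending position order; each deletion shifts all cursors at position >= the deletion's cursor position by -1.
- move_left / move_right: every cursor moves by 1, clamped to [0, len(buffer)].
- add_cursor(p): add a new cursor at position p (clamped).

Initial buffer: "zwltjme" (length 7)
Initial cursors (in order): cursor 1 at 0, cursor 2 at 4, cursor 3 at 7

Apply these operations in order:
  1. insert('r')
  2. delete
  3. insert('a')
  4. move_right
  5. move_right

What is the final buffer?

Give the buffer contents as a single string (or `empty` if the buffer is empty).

Answer: azwltajmea

Derivation:
After op 1 (insert('r')): buffer="rzwltrjmer" (len 10), cursors c1@1 c2@6 c3@10, authorship 1....2...3
After op 2 (delete): buffer="zwltjme" (len 7), cursors c1@0 c2@4 c3@7, authorship .......
After op 3 (insert('a')): buffer="azwltajmea" (len 10), cursors c1@1 c2@6 c3@10, authorship 1....2...3
After op 4 (move_right): buffer="azwltajmea" (len 10), cursors c1@2 c2@7 c3@10, authorship 1....2...3
After op 5 (move_right): buffer="azwltajmea" (len 10), cursors c1@3 c2@8 c3@10, authorship 1....2...3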